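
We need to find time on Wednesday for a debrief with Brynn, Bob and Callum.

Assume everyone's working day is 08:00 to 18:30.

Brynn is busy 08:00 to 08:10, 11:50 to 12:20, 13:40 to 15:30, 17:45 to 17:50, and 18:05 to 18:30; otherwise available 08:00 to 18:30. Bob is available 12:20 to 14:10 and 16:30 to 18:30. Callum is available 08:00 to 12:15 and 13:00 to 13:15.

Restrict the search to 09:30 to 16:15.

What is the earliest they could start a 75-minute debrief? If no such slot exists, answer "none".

Brynn free within 08:00–18:30: 08:10–11:50, 12:20–13:40, 15:30–17:45, 17:50–18:05.
Brynn ∩ Bob: 12:20–13:40, 16:30–17:45, 17:50–18:05.
Brynn ∩ Bob ∩ Callum: 13:00–13:15.
Restricted to 09:30–16:15: 13:00–13:15.
Windows ≥ 75 min: (none).

none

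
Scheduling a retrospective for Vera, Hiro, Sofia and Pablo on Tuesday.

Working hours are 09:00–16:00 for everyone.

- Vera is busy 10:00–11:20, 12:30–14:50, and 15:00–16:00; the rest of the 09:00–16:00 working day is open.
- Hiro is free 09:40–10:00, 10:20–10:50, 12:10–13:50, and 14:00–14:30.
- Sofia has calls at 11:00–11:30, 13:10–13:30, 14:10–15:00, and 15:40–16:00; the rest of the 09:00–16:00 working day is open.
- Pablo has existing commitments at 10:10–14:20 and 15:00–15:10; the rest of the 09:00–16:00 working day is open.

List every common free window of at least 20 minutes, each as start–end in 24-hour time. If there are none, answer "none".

Vera free within 09:00–16:00: 09:00–10:00, 11:20–12:30, 14:50–15:00.
Sofia free within 09:00–16:00: 09:00–11:00, 11:30–13:10, 13:30–14:10, 15:00–15:40.
Pablo free within 09:00–16:00: 09:00–10:10, 14:20–15:00, 15:10–16:00.
Vera ∩ Hiro: 09:40–10:00, 12:10–12:30.
Vera ∩ Hiro ∩ Sofia: 09:40–10:00, 12:10–12:30.
Vera ∩ Hiro ∩ Sofia ∩ Pablo: 09:40–10:00.
Windows ≥ 20 min: 09:40–10:00.

09:40–10:00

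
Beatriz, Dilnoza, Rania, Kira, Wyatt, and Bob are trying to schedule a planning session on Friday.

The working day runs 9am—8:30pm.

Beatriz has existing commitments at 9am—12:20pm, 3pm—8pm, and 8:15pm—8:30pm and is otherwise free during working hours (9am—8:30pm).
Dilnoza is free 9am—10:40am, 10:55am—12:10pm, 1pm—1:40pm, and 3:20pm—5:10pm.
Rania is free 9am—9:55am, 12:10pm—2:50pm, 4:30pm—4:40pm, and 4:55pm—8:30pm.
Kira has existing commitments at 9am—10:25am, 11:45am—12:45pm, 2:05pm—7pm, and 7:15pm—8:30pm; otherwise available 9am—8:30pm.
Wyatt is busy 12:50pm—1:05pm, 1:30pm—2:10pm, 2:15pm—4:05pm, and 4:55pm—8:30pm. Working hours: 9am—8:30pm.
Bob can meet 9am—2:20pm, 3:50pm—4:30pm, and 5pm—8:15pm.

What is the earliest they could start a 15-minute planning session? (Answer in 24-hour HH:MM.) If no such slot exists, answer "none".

Beatriz free within 09:00–20:30: 12:20–15:00, 20:00–20:15.
Kira free within 09:00–20:30: 10:25–11:45, 12:45–14:05, 19:00–19:15.
Wyatt free within 09:00–20:30: 09:00–12:50, 13:05–13:30, 14:10–14:15, 16:05–16:55.
Beatriz ∩ Dilnoza: 13:00–13:40.
Beatriz ∩ Dilnoza ∩ Rania: 13:00–13:40.
Beatriz ∩ Dilnoza ∩ Rania ∩ Kira: 13:00–13:40.
Beatriz ∩ Dilnoza ∩ Rania ∩ Kira ∩ Wyatt: 13:05–13:30.
Beatriz ∩ Dilnoza ∩ Rania ∩ Kira ∩ Wyatt ∩ Bob: 13:05–13:30.
Windows ≥ 15 min: 13:05–13:30.
Earliest such window starts at 13:05.

13:05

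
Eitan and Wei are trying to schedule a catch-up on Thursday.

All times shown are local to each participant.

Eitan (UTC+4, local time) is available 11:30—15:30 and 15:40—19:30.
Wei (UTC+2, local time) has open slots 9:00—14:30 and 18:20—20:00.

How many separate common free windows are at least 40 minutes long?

2

Eitan → UTC: 07:30–11:30, 11:40–15:30.
Wei → UTC: 07:00–12:30, 16:20–18:00.
Eitan ∩ Wei: 07:30–11:30, 11:40–12:30.
Windows ≥ 40 min: 07:30–11:30, 11:40–12:30.
That's 2 windows.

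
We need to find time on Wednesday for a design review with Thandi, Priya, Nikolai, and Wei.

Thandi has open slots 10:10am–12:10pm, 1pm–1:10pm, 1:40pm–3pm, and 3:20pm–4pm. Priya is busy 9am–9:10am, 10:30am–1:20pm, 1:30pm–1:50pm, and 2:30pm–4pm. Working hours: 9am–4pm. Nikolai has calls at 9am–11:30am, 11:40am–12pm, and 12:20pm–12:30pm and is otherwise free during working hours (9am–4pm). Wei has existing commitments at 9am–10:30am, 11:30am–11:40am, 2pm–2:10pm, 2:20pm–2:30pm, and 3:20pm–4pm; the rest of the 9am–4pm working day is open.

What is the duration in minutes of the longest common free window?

10 minutes

Priya free within 09:00–16:00: 09:10–10:30, 13:20–13:30, 13:50–14:30.
Nikolai free within 09:00–16:00: 11:30–11:40, 12:00–12:20, 12:30–16:00.
Wei free within 09:00–16:00: 10:30–11:30, 11:40–14:00, 14:10–14:20, 14:30–15:20.
Thandi ∩ Priya: 10:10–10:30, 13:50–14:30.
Thandi ∩ Priya ∩ Nikolai: 13:50–14:30.
Thandi ∩ Priya ∩ Nikolai ∩ Wei: 13:50–14:00, 14:10–14:20.
Common window lengths: 10, 10 min; longest is 10.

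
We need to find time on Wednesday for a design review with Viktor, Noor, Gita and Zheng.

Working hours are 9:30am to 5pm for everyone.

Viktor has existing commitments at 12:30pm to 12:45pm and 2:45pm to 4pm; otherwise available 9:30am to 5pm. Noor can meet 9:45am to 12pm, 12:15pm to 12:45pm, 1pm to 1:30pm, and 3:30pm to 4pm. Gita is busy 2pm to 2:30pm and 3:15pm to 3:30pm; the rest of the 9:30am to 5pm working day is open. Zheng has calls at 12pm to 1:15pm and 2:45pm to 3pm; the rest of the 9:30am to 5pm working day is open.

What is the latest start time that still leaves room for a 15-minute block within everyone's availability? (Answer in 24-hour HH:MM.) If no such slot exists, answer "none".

13:15

Viktor free within 09:30–17:00: 09:30–12:30, 12:45–14:45, 16:00–17:00.
Gita free within 09:30–17:00: 09:30–14:00, 14:30–15:15, 15:30–17:00.
Zheng free within 09:30–17:00: 09:30–12:00, 13:15–14:45, 15:00–17:00.
Viktor ∩ Noor: 09:45–12:00, 12:15–12:30, 13:00–13:30.
Viktor ∩ Noor ∩ Gita: 09:45–12:00, 12:15–12:30, 13:00–13:30.
Viktor ∩ Noor ∩ Gita ∩ Zheng: 09:45–12:00, 13:15–13:30.
Windows ≥ 15 min: 09:45–12:00, 13:15–13:30.
Latest start in the last window 13:15–13:30 is 13:30 − 15 min = 13:15.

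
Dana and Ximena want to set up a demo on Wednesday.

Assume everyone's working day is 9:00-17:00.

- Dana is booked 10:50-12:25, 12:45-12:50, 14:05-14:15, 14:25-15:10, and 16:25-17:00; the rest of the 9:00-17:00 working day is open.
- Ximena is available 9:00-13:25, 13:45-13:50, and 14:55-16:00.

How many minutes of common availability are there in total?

Dana free within 09:00–17:00: 09:00–10:50, 12:25–12:45, 12:50–14:05, 14:15–14:25, 15:10–16:25.
Dana ∩ Ximena: 09:00–10:50, 12:25–12:45, 12:50–13:25, 13:45–13:50, 15:10–16:00.
Total common minutes: 110 + 20 + 35 + 5 + 50 = 220.

220 minutes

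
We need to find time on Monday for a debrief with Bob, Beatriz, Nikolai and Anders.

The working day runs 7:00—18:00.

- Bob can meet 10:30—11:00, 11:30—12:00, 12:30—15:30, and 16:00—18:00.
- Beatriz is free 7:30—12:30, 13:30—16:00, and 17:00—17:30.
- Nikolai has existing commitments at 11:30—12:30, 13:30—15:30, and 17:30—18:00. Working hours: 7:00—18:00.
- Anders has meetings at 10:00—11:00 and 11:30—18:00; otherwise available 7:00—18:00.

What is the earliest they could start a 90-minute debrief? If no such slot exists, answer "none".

none

Nikolai free within 07:00–18:00: 07:00–11:30, 12:30–13:30, 15:30–17:30.
Anders free within 07:00–18:00: 07:00–10:00, 11:00–11:30.
Bob ∩ Beatriz: 10:30–11:00, 11:30–12:00, 13:30–15:30, 17:00–17:30.
Bob ∩ Beatriz ∩ Nikolai: 10:30–11:00, 17:00–17:30.
Bob ∩ Beatriz ∩ Nikolai ∩ Anders: (none).
Windows ≥ 90 min: (none).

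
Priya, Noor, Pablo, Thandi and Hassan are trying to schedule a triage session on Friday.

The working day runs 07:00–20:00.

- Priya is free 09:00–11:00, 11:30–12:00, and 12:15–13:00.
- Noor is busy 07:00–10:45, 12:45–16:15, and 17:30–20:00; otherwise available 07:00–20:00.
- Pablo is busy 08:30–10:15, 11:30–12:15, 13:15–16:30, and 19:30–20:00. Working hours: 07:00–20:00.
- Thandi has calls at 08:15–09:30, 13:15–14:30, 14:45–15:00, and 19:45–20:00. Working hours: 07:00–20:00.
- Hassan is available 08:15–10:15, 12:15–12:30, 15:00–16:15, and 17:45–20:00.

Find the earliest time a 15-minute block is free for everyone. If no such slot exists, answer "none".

12:15

Noor free within 07:00–20:00: 10:45–12:45, 16:15–17:30.
Pablo free within 07:00–20:00: 07:00–08:30, 10:15–11:30, 12:15–13:15, 16:30–19:30.
Thandi free within 07:00–20:00: 07:00–08:15, 09:30–13:15, 14:30–14:45, 15:00–19:45.
Priya ∩ Noor: 10:45–11:00, 11:30–12:00, 12:15–12:45.
Priya ∩ Noor ∩ Pablo: 10:45–11:00, 12:15–12:45.
Priya ∩ Noor ∩ Pablo ∩ Thandi: 10:45–11:00, 12:15–12:45.
Priya ∩ Noor ∩ Pablo ∩ Thandi ∩ Hassan: 12:15–12:30.
Windows ≥ 15 min: 12:15–12:30.
Earliest such window starts at 12:15.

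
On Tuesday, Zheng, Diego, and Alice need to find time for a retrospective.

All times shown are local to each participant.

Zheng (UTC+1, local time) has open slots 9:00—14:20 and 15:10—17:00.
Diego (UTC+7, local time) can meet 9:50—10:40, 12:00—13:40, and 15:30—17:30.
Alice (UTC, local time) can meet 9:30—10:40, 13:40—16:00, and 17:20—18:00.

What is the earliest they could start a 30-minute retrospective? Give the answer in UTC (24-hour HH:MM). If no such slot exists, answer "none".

Zheng → UTC: 08:00–13:20, 14:10–16:00.
Diego → UTC: 02:50–03:40, 05:00–06:40, 08:30–10:30.
Alice → UTC: 09:30–10:40, 13:40–16:00, 17:20–18:00.
Zheng ∩ Diego: 08:30–10:30.
Zheng ∩ Diego ∩ Alice: 09:30–10:30.
Windows ≥ 30 min: 09:30–10:30.
Earliest such window starts at 09:30.

09:30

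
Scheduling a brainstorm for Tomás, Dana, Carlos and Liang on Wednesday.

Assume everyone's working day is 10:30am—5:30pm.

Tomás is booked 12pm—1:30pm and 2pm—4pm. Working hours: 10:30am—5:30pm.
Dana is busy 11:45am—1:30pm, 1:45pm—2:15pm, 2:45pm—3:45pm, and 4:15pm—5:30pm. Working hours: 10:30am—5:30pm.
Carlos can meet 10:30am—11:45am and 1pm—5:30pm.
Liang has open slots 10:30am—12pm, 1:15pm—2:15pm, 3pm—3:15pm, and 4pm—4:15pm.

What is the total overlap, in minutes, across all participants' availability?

105 minutes

Tomás free within 10:30–17:30: 10:30–12:00, 13:30–14:00, 16:00–17:30.
Dana free within 10:30–17:30: 10:30–11:45, 13:30–13:45, 14:15–14:45, 15:45–16:15.
Tomás ∩ Dana: 10:30–11:45, 13:30–13:45, 16:00–16:15.
Tomás ∩ Dana ∩ Carlos: 10:30–11:45, 13:30–13:45, 16:00–16:15.
Tomás ∩ Dana ∩ Carlos ∩ Liang: 10:30–11:45, 13:30–13:45, 16:00–16:15.
Total common minutes: 75 + 15 + 15 = 105.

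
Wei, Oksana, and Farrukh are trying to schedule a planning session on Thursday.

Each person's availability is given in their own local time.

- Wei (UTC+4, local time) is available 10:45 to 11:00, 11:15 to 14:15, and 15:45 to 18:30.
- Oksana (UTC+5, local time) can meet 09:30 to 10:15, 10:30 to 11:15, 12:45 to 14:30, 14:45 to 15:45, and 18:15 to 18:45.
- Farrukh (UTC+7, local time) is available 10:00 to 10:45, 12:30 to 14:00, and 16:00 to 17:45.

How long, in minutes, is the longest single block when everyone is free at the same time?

Wei → UTC: 06:45–07:00, 07:15–10:15, 11:45–14:30.
Oksana → UTC: 04:30–05:15, 05:30–06:15, 07:45–09:30, 09:45–10:45, 13:15–13:45.
Farrukh → UTC: 03:00–03:45, 05:30–07:00, 09:00–10:45.
Wei ∩ Oksana: 07:45–09:30, 09:45–10:15, 13:15–13:45.
Wei ∩ Oksana ∩ Farrukh: 09:00–09:30, 09:45–10:15.
Common window lengths: 30, 30 min; longest is 30.

30 minutes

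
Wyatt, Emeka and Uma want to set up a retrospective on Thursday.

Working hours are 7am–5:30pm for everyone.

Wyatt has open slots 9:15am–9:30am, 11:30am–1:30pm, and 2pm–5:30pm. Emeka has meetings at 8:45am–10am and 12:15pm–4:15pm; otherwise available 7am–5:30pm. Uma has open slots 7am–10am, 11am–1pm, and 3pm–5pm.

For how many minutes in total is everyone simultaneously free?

90 minutes

Emeka free within 07:00–17:30: 07:00–08:45, 10:00–12:15, 16:15–17:30.
Wyatt ∩ Emeka: 11:30–12:15, 16:15–17:30.
Wyatt ∩ Emeka ∩ Uma: 11:30–12:15, 16:15–17:00.
Total common minutes: 45 + 45 = 90.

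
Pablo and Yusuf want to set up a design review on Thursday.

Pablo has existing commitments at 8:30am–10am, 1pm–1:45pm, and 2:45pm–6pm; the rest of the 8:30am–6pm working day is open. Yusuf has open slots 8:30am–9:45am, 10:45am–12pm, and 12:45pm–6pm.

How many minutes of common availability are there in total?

150 minutes

Pablo free within 08:30–18:00: 10:00–13:00, 13:45–14:45.
Pablo ∩ Yusuf: 10:45–12:00, 12:45–13:00, 13:45–14:45.
Total common minutes: 75 + 15 + 60 = 150.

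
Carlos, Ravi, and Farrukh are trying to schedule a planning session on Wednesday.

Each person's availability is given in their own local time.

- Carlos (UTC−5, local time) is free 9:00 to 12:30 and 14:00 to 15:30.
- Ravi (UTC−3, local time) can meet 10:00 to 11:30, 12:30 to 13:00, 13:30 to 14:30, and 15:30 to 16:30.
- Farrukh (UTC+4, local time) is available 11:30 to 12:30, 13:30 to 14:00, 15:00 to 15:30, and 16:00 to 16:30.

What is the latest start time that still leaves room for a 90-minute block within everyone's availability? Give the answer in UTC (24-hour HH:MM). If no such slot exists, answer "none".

Carlos → UTC: 14:00–17:30, 19:00–20:30.
Ravi → UTC: 13:00–14:30, 15:30–16:00, 16:30–17:30, 18:30–19:30.
Farrukh → UTC: 07:30–08:30, 09:30–10:00, 11:00–11:30, 12:00–12:30.
Carlos ∩ Ravi: 14:00–14:30, 15:30–16:00, 16:30–17:30, 19:00–19:30.
Carlos ∩ Ravi ∩ Farrukh: (none).
Windows ≥ 90 min: (none).

none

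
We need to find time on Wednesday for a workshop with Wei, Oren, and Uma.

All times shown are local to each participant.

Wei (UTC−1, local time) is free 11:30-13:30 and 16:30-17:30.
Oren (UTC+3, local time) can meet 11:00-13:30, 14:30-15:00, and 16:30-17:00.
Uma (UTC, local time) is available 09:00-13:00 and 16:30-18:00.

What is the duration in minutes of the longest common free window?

Wei → UTC: 12:30–14:30, 17:30–18:30.
Oren → UTC: 08:00–10:30, 11:30–12:00, 13:30–14:00.
Uma → UTC: 09:00–13:00, 16:30–18:00.
Wei ∩ Oren: 13:30–14:00.
Wei ∩ Oren ∩ Uma: (none).
No common window.

0 minutes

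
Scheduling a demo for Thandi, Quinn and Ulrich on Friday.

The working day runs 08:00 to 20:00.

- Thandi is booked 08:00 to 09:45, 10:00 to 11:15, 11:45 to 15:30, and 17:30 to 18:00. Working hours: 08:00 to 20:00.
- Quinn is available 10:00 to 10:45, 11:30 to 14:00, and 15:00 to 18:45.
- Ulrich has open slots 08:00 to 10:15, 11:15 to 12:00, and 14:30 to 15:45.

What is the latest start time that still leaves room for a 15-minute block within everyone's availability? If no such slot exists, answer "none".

Thandi free within 08:00–20:00: 09:45–10:00, 11:15–11:45, 15:30–17:30, 18:00–20:00.
Thandi ∩ Quinn: 11:30–11:45, 15:30–17:30, 18:00–18:45.
Thandi ∩ Quinn ∩ Ulrich: 11:30–11:45, 15:30–15:45.
Windows ≥ 15 min: 11:30–11:45, 15:30–15:45.
Latest start in the last window 15:30–15:45 is 15:45 − 15 min = 15:30.

15:30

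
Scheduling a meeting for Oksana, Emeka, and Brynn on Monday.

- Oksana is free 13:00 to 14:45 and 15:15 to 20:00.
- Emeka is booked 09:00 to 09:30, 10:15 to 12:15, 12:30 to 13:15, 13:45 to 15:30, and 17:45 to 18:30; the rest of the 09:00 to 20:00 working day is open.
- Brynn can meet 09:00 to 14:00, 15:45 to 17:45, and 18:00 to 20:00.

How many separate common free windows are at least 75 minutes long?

2

Emeka free within 09:00–20:00: 09:30–10:15, 12:15–12:30, 13:15–13:45, 15:30–17:45, 18:30–20:00.
Oksana ∩ Emeka: 13:15–13:45, 15:30–17:45, 18:30–20:00.
Oksana ∩ Emeka ∩ Brynn: 13:15–13:45, 15:45–17:45, 18:30–20:00.
Windows ≥ 75 min: 15:45–17:45, 18:30–20:00.
That's 2 windows.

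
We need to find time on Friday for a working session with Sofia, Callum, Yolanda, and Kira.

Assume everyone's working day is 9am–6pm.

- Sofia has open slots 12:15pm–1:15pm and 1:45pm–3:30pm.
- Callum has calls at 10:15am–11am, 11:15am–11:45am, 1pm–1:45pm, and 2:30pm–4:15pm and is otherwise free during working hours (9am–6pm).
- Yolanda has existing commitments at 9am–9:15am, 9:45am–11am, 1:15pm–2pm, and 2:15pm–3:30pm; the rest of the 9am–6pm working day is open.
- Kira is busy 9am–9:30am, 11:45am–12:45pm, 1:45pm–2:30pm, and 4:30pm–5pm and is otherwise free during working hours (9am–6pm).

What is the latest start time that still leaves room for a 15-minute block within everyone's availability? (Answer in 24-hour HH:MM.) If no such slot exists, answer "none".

Callum free within 09:00–18:00: 09:00–10:15, 11:00–11:15, 11:45–13:00, 13:45–14:30, 16:15–18:00.
Yolanda free within 09:00–18:00: 09:15–09:45, 11:00–13:15, 14:00–14:15, 15:30–18:00.
Kira free within 09:00–18:00: 09:30–11:45, 12:45–13:45, 14:30–16:30, 17:00–18:00.
Sofia ∩ Callum: 12:15–13:00, 13:45–14:30.
Sofia ∩ Callum ∩ Yolanda: 12:15–13:00, 14:00–14:15.
Sofia ∩ Callum ∩ Yolanda ∩ Kira: 12:45–13:00.
Windows ≥ 15 min: 12:45–13:00.
Latest start in the last window 12:45–13:00 is 13:00 − 15 min = 12:45.

12:45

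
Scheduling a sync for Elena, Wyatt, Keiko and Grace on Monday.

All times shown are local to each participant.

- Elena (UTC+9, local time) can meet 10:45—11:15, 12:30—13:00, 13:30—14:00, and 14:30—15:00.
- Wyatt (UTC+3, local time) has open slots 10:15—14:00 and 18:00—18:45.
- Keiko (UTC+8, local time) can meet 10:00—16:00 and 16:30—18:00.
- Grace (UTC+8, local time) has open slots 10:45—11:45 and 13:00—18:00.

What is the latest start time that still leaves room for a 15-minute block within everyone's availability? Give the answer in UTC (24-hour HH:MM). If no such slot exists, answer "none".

none

Elena → UTC: 01:45–02:15, 03:30–04:00, 04:30–05:00, 05:30–06:00.
Wyatt → UTC: 07:15–11:00, 15:00–15:45.
Keiko → UTC: 02:00–08:00, 08:30–10:00.
Grace → UTC: 02:45–03:45, 05:00–10:00.
Elena ∩ Wyatt: (none).
Elena ∩ Wyatt ∩ Keiko: (none).
Elena ∩ Wyatt ∩ Keiko ∩ Grace: (none).
Windows ≥ 15 min: (none).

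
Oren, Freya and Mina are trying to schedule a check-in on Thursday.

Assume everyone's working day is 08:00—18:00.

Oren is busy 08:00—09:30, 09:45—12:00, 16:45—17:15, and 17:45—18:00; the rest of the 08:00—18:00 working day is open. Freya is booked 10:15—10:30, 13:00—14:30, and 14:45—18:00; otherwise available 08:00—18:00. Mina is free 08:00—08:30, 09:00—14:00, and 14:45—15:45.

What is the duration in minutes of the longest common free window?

60 minutes

Oren free within 08:00–18:00: 09:30–09:45, 12:00–16:45, 17:15–17:45.
Freya free within 08:00–18:00: 08:00–10:15, 10:30–13:00, 14:30–14:45.
Oren ∩ Freya: 09:30–09:45, 12:00–13:00, 14:30–14:45.
Oren ∩ Freya ∩ Mina: 09:30–09:45, 12:00–13:00.
Common window lengths: 15, 60 min; longest is 60.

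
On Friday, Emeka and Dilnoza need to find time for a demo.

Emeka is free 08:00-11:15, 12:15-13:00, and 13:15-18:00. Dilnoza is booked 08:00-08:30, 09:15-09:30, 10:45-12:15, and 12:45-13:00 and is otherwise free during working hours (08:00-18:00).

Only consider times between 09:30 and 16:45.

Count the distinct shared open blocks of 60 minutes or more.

2

Dilnoza free within 08:00–18:00: 08:30–09:15, 09:30–10:45, 12:15–12:45, 13:00–18:00.
Emeka ∩ Dilnoza: 08:30–09:15, 09:30–10:45, 12:15–12:45, 13:15–18:00.
Restricted to 09:30–16:45: 09:30–10:45, 12:15–12:45, 13:15–16:45.
Windows ≥ 60 min: 09:30–10:45, 13:15–16:45.
That's 2 windows.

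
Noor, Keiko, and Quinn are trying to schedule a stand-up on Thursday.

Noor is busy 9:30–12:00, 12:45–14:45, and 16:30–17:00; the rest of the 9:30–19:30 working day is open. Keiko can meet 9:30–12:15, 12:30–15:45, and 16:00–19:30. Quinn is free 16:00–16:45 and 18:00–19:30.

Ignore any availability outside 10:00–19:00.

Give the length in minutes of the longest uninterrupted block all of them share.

Noor free within 09:30–19:30: 12:00–12:45, 14:45–16:30, 17:00–19:30.
Noor ∩ Keiko: 12:00–12:15, 12:30–12:45, 14:45–15:45, 16:00–16:30, 17:00–19:30.
Noor ∩ Keiko ∩ Quinn: 16:00–16:30, 18:00–19:30.
Restricted to 10:00–19:00: 16:00–16:30, 18:00–19:00.
Common window lengths: 30, 60 min; longest is 60.

60 minutes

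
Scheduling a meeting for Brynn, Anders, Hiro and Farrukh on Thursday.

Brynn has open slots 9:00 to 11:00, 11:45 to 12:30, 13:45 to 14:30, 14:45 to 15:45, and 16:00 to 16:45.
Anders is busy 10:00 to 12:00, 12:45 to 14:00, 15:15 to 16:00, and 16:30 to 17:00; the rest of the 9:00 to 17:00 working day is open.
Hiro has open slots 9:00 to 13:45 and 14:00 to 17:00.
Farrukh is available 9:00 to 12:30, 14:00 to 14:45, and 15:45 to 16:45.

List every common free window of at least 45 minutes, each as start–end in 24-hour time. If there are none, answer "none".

09:00–10:00

Anders free within 09:00–17:00: 09:00–10:00, 12:00–12:45, 14:00–15:15, 16:00–16:30.
Brynn ∩ Anders: 09:00–10:00, 12:00–12:30, 14:00–14:30, 14:45–15:15, 16:00–16:30.
Brynn ∩ Anders ∩ Hiro: 09:00–10:00, 12:00–12:30, 14:00–14:30, 14:45–15:15, 16:00–16:30.
Brynn ∩ Anders ∩ Hiro ∩ Farrukh: 09:00–10:00, 12:00–12:30, 14:00–14:30, 16:00–16:30.
Windows ≥ 45 min: 09:00–10:00.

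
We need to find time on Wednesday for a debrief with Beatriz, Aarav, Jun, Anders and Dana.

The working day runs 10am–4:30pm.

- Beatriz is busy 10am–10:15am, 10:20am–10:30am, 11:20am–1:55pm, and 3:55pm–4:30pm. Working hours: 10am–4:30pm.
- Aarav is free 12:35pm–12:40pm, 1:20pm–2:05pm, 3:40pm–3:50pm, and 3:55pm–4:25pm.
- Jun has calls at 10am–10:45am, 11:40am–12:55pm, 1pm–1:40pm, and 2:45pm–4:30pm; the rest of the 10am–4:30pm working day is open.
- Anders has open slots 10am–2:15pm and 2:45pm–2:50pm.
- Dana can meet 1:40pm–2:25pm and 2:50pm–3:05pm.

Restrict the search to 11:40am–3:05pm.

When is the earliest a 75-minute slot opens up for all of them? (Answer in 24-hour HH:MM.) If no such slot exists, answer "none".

none

Beatriz free within 10:00–16:30: 10:15–10:20, 10:30–11:20, 13:55–15:55.
Jun free within 10:00–16:30: 10:45–11:40, 12:55–13:00, 13:40–14:45.
Beatriz ∩ Aarav: 13:55–14:05, 15:40–15:50.
Beatriz ∩ Aarav ∩ Jun: 13:55–14:05.
Beatriz ∩ Aarav ∩ Jun ∩ Anders: 13:55–14:05.
Beatriz ∩ Aarav ∩ Jun ∩ Anders ∩ Dana: 13:55–14:05.
Restricted to 11:40–15:05: 13:55–14:05.
Windows ≥ 75 min: (none).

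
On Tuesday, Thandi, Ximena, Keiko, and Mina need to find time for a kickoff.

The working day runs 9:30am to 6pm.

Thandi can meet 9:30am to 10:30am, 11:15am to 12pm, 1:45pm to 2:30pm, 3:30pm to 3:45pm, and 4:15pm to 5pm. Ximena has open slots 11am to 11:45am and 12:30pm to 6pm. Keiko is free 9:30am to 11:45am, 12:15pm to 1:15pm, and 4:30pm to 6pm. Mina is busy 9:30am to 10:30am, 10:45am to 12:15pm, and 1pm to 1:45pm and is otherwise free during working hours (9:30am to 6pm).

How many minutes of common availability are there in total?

30 minutes

Mina free within 09:30–18:00: 10:30–10:45, 12:15–13:00, 13:45–18:00.
Thandi ∩ Ximena: 11:15–11:45, 13:45–14:30, 15:30–15:45, 16:15–17:00.
Thandi ∩ Ximena ∩ Keiko: 11:15–11:45, 16:30–17:00.
Thandi ∩ Ximena ∩ Keiko ∩ Mina: 16:30–17:00.
Total common minutes: 30.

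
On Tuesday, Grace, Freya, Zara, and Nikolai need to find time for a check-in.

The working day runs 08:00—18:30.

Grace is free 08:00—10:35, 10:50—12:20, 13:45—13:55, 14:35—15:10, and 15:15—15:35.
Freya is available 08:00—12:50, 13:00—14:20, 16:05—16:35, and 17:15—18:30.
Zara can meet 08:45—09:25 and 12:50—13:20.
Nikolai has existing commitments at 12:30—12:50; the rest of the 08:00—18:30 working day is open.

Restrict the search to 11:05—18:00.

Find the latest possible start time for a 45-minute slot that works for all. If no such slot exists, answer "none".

Nikolai free within 08:00–18:30: 08:00–12:30, 12:50–18:30.
Grace ∩ Freya: 08:00–10:35, 10:50–12:20, 13:45–13:55.
Grace ∩ Freya ∩ Zara: 08:45–09:25.
Grace ∩ Freya ∩ Zara ∩ Nikolai: 08:45–09:25.
Restricted to 11:05–18:00: (none).
Windows ≥ 45 min: (none).

none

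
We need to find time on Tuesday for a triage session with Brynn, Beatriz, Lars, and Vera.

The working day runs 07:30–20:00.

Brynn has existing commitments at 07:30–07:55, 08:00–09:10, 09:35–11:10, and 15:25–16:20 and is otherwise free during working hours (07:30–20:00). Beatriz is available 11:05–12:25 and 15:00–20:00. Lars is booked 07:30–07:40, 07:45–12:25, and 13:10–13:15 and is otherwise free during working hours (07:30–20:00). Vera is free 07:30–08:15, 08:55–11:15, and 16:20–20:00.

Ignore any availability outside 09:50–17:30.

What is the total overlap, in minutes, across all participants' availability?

70 minutes

Brynn free within 07:30–20:00: 07:55–08:00, 09:10–09:35, 11:10–15:25, 16:20–20:00.
Lars free within 07:30–20:00: 07:40–07:45, 12:25–13:10, 13:15–20:00.
Brynn ∩ Beatriz: 11:10–12:25, 15:00–15:25, 16:20–20:00.
Brynn ∩ Beatriz ∩ Lars: 15:00–15:25, 16:20–20:00.
Brynn ∩ Beatriz ∩ Lars ∩ Vera: 16:20–20:00.
Restricted to 09:50–17:30: 16:20–17:30.
Total common minutes: 70.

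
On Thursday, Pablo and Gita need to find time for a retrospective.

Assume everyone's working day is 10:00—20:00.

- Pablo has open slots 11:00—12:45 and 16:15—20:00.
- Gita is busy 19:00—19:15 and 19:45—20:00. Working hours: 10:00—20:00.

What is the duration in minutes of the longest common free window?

165 minutes

Gita free within 10:00–20:00: 10:00–19:00, 19:15–19:45.
Pablo ∩ Gita: 11:00–12:45, 16:15–19:00, 19:15–19:45.
Common window lengths: 105, 165, 30 min; longest is 165.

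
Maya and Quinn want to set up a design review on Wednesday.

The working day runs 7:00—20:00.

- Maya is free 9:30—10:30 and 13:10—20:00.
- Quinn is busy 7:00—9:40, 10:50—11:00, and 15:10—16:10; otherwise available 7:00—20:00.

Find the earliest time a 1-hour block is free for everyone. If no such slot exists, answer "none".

Quinn free within 07:00–20:00: 09:40–10:50, 11:00–15:10, 16:10–20:00.
Maya ∩ Quinn: 09:40–10:30, 13:10–15:10, 16:10–20:00.
Windows ≥ 60 min: 13:10–15:10, 16:10–20:00.
Earliest such window starts at 13:10.

13:10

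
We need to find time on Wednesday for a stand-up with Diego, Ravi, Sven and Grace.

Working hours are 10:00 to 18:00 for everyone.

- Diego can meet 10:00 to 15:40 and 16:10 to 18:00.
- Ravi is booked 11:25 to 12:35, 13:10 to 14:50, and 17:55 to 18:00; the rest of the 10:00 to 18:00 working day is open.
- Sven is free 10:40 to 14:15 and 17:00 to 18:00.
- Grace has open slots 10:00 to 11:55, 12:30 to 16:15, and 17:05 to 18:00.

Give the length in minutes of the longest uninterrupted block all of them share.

Ravi free within 10:00–18:00: 10:00–11:25, 12:35–13:10, 14:50–17:55.
Diego ∩ Ravi: 10:00–11:25, 12:35–13:10, 14:50–15:40, 16:10–17:55.
Diego ∩ Ravi ∩ Sven: 10:40–11:25, 12:35–13:10, 17:00–17:55.
Diego ∩ Ravi ∩ Sven ∩ Grace: 10:40–11:25, 12:35–13:10, 17:05–17:55.
Common window lengths: 45, 35, 50 min; longest is 50.

50 minutes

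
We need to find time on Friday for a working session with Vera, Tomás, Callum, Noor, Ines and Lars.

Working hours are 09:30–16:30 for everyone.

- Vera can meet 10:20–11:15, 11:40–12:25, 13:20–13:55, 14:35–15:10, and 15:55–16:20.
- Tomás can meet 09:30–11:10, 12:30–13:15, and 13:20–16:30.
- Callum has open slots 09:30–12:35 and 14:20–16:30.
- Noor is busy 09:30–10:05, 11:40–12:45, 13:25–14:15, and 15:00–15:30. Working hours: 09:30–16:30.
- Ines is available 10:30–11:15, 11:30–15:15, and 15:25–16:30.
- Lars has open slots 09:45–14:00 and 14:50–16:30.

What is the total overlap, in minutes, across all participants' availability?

Noor free within 09:30–16:30: 10:05–11:40, 12:45–13:25, 14:15–15:00, 15:30–16:30.
Vera ∩ Tomás: 10:20–11:10, 13:20–13:55, 14:35–15:10, 15:55–16:20.
Vera ∩ Tomás ∩ Callum: 10:20–11:10, 14:35–15:10, 15:55–16:20.
Vera ∩ Tomás ∩ Callum ∩ Noor: 10:20–11:10, 14:35–15:00, 15:55–16:20.
Vera ∩ Tomás ∩ Callum ∩ Noor ∩ Ines: 10:30–11:10, 14:35–15:00, 15:55–16:20.
Vera ∩ Tomás ∩ Callum ∩ Noor ∩ Ines ∩ Lars: 10:30–11:10, 14:50–15:00, 15:55–16:20.
Total common minutes: 40 + 10 + 25 = 75.

75 minutes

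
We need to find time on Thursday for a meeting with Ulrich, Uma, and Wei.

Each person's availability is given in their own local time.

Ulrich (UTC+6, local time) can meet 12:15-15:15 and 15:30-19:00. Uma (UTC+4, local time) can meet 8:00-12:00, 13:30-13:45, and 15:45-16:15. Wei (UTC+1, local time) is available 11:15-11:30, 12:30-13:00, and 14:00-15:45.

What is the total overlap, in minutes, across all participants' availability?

Ulrich → UTC: 06:15–09:15, 09:30–13:00.
Uma → UTC: 04:00–08:00, 09:30–09:45, 11:45–12:15.
Wei → UTC: 10:15–10:30, 11:30–12:00, 13:00–14:45.
Ulrich ∩ Uma: 06:15–08:00, 09:30–09:45, 11:45–12:15.
Ulrich ∩ Uma ∩ Wei: 11:45–12:00.
Total common minutes: 15.

15 minutes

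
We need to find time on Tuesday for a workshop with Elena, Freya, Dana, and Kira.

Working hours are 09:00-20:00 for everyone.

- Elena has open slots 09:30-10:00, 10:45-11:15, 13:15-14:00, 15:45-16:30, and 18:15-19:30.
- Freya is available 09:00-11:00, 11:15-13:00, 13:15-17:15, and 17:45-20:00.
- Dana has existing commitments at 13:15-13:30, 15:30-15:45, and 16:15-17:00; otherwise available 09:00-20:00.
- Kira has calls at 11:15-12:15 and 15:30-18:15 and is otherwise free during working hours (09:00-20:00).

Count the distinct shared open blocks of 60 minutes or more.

Dana free within 09:00–20:00: 09:00–13:15, 13:30–15:30, 15:45–16:15, 17:00–20:00.
Kira free within 09:00–20:00: 09:00–11:15, 12:15–15:30, 18:15–20:00.
Elena ∩ Freya: 09:30–10:00, 10:45–11:00, 13:15–14:00, 15:45–16:30, 18:15–19:30.
Elena ∩ Freya ∩ Dana: 09:30–10:00, 10:45–11:00, 13:30–14:00, 15:45–16:15, 18:15–19:30.
Elena ∩ Freya ∩ Dana ∩ Kira: 09:30–10:00, 10:45–11:00, 13:30–14:00, 18:15–19:30.
Windows ≥ 60 min: 18:15–19:30.
That's 1 window.

1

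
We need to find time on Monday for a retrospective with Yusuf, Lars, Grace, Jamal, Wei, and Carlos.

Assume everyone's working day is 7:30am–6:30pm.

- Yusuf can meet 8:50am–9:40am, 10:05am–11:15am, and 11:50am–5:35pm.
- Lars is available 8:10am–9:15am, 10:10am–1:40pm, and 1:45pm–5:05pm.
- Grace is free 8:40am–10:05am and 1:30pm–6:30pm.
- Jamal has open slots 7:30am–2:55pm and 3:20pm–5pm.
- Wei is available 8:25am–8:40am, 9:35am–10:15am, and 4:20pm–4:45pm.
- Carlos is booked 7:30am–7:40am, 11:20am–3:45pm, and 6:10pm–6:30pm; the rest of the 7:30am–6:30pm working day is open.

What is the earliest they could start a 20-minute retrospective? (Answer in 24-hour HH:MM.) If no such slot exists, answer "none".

Carlos free within 07:30–18:30: 07:40–11:20, 15:45–18:10.
Yusuf ∩ Lars: 08:50–09:15, 10:10–11:15, 11:50–13:40, 13:45–17:05.
Yusuf ∩ Lars ∩ Grace: 08:50–09:15, 13:30–13:40, 13:45–17:05.
Yusuf ∩ Lars ∩ Grace ∩ Jamal: 08:50–09:15, 13:30–13:40, 13:45–14:55, 15:20–17:00.
Yusuf ∩ Lars ∩ Grace ∩ Jamal ∩ Wei: 16:20–16:45.
Yusuf ∩ Lars ∩ Grace ∩ Jamal ∩ Wei ∩ Carlos: 16:20–16:45.
Windows ≥ 20 min: 16:20–16:45.
Earliest such window starts at 16:20.

16:20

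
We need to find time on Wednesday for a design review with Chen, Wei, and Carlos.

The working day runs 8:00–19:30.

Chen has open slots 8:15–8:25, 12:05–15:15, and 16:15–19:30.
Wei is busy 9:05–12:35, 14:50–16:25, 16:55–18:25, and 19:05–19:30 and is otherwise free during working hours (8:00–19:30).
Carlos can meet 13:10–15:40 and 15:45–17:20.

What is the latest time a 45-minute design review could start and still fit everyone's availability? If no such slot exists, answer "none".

14:05

Wei free within 08:00–19:30: 08:00–09:05, 12:35–14:50, 16:25–16:55, 18:25–19:05.
Chen ∩ Wei: 08:15–08:25, 12:35–14:50, 16:25–16:55, 18:25–19:05.
Chen ∩ Wei ∩ Carlos: 13:10–14:50, 16:25–16:55.
Windows ≥ 45 min: 13:10–14:50.
Latest start in the last window 13:10–14:50 is 14:50 − 45 min = 14:05.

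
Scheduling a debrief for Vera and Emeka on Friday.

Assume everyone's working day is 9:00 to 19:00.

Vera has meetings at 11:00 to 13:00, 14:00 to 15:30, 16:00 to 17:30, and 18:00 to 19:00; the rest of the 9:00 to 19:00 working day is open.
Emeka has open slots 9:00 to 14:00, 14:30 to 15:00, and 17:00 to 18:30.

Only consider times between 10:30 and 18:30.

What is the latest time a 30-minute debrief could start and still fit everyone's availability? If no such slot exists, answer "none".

Vera free within 09:00–19:00: 09:00–11:00, 13:00–14:00, 15:30–16:00, 17:30–18:00.
Vera ∩ Emeka: 09:00–11:00, 13:00–14:00, 17:30–18:00.
Restricted to 10:30–18:30: 10:30–11:00, 13:00–14:00, 17:30–18:00.
Windows ≥ 30 min: 10:30–11:00, 13:00–14:00, 17:30–18:00.
Latest start in the last window 17:30–18:00 is 18:00 − 30 min = 17:30.

17:30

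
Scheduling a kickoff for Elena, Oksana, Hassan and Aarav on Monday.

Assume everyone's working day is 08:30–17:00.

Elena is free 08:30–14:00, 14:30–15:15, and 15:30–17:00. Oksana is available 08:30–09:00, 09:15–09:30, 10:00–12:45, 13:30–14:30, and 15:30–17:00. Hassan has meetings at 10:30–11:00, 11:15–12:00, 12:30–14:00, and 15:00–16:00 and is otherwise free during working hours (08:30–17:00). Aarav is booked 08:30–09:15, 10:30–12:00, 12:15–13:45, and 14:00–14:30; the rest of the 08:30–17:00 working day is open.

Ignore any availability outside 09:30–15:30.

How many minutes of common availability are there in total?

Hassan free within 08:30–17:00: 08:30–10:30, 11:00–11:15, 12:00–12:30, 14:00–15:00, 16:00–17:00.
Aarav free within 08:30–17:00: 09:15–10:30, 12:00–12:15, 13:45–14:00, 14:30–17:00.
Elena ∩ Oksana: 08:30–09:00, 09:15–09:30, 10:00–12:45, 13:30–14:00, 15:30–17:00.
Elena ∩ Oksana ∩ Hassan: 08:30–09:00, 09:15–09:30, 10:00–10:30, 11:00–11:15, 12:00–12:30, 16:00–17:00.
Elena ∩ Oksana ∩ Hassan ∩ Aarav: 09:15–09:30, 10:00–10:30, 12:00–12:15, 16:00–17:00.
Restricted to 09:30–15:30: 10:00–10:30, 12:00–12:15.
Total common minutes: 30 + 15 = 45.

45 minutes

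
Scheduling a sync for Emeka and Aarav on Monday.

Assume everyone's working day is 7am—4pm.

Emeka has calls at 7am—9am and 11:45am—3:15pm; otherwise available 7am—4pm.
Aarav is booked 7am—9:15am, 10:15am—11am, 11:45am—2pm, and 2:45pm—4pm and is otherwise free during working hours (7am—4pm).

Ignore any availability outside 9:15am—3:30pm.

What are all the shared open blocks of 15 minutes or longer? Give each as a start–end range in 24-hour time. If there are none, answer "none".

Emeka free within 07:00–16:00: 09:00–11:45, 15:15–16:00.
Aarav free within 07:00–16:00: 09:15–10:15, 11:00–11:45, 14:00–14:45.
Emeka ∩ Aarav: 09:15–10:15, 11:00–11:45.
Restricted to 09:15–15:30: 09:15–10:15, 11:00–11:45.
Windows ≥ 15 min: 09:15–10:15, 11:00–11:45.

09:15–10:15, 11:00–11:45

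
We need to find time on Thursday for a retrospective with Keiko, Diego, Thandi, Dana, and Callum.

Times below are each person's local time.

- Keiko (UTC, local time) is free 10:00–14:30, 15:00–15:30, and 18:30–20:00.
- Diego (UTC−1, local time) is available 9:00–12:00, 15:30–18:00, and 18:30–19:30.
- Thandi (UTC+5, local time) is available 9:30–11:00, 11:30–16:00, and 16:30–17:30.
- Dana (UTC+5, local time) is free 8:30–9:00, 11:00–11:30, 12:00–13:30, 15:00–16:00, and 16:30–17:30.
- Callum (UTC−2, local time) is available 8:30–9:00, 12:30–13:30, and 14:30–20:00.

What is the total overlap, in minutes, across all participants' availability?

30 minutes

Keiko → UTC: 10:00–14:30, 15:00–15:30, 18:30–20:00.
Diego → UTC: 10:00–13:00, 16:30–19:00, 19:30–20:30.
Thandi → UTC: 04:30–06:00, 06:30–11:00, 11:30–12:30.
Dana → UTC: 03:30–04:00, 06:00–06:30, 07:00–08:30, 10:00–11:00, 11:30–12:30.
Callum → UTC: 10:30–11:00, 14:30–15:30, 16:30–22:00.
Keiko ∩ Diego: 10:00–13:00, 18:30–19:00, 19:30–20:00.
Keiko ∩ Diego ∩ Thandi: 10:00–11:00, 11:30–12:30.
Keiko ∩ Diego ∩ Thandi ∩ Dana: 10:00–11:00, 11:30–12:30.
Keiko ∩ Diego ∩ Thandi ∩ Dana ∩ Callum: 10:30–11:00.
Total common minutes: 30.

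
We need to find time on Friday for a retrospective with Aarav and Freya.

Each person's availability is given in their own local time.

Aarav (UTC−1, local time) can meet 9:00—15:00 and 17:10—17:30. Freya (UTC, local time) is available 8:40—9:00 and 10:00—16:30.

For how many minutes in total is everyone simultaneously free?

Aarav → UTC: 10:00–16:00, 18:10–18:30.
Freya → UTC: 08:40–09:00, 10:00–16:30.
Aarav ∩ Freya: 10:00–16:00.
Total common minutes: 360.

360 minutes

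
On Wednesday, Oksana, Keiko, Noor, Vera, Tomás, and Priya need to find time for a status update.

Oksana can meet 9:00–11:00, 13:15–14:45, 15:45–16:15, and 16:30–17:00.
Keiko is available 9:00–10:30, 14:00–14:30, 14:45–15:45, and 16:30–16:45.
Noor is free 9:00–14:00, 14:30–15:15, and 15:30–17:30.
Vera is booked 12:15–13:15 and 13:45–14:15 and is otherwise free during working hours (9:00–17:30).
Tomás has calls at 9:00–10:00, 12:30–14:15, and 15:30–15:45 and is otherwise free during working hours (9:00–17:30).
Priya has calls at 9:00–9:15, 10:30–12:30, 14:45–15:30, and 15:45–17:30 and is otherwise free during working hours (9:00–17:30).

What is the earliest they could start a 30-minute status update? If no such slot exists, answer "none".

Vera free within 09:00–17:30: 09:00–12:15, 13:15–13:45, 14:15–17:30.
Tomás free within 09:00–17:30: 10:00–12:30, 14:15–15:30, 15:45–17:30.
Priya free within 09:00–17:30: 09:15–10:30, 12:30–14:45, 15:30–15:45.
Oksana ∩ Keiko: 09:00–10:30, 14:00–14:30, 16:30–16:45.
Oksana ∩ Keiko ∩ Noor: 09:00–10:30, 16:30–16:45.
Oksana ∩ Keiko ∩ Noor ∩ Vera: 09:00–10:30, 16:30–16:45.
Oksana ∩ Keiko ∩ Noor ∩ Vera ∩ Tomás: 10:00–10:30, 16:30–16:45.
Oksana ∩ Keiko ∩ Noor ∩ Vera ∩ Tomás ∩ Priya: 10:00–10:30.
Windows ≥ 30 min: 10:00–10:30.
Earliest such window starts at 10:00.

10:00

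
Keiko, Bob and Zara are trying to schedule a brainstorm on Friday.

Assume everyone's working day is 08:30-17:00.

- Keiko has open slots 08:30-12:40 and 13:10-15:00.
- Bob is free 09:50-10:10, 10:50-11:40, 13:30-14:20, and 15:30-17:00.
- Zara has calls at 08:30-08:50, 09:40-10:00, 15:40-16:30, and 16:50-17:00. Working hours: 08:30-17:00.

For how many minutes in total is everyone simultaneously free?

Zara free within 08:30–17:00: 08:50–09:40, 10:00–15:40, 16:30–16:50.
Keiko ∩ Bob: 09:50–10:10, 10:50–11:40, 13:30–14:20.
Keiko ∩ Bob ∩ Zara: 10:00–10:10, 10:50–11:40, 13:30–14:20.
Total common minutes: 10 + 50 + 50 = 110.

110 minutes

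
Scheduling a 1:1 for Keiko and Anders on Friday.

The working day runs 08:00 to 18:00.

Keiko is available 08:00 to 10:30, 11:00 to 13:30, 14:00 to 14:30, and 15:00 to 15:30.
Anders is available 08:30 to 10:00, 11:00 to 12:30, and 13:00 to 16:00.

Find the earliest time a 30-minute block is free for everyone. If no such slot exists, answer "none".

08:30

Keiko ∩ Anders: 08:30–10:00, 11:00–12:30, 13:00–13:30, 14:00–14:30, 15:00–15:30.
Windows ≥ 30 min: 08:30–10:00, 11:00–12:30, 13:00–13:30, 14:00–14:30, 15:00–15:30.
Earliest such window starts at 08:30.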